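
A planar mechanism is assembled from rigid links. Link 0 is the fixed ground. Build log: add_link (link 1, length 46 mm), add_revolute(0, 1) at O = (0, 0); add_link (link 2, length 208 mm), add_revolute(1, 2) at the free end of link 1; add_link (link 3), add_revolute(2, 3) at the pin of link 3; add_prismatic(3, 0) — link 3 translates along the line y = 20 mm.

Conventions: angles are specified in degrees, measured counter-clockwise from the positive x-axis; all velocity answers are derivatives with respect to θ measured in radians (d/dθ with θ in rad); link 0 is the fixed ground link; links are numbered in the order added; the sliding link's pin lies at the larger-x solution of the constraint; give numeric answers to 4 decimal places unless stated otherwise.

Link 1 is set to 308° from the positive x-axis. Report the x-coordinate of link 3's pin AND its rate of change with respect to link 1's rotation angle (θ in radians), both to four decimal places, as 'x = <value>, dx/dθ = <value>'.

geometry: r = 46 mm, L = 208 mm, e = 20 mm
crank pin P = (r cos θ, r sin θ) = (28.320428, -36.248495)
h = r sin θ − e = -36.248495 − 20 = -56.248495
x = r cos θ + √(L² − h²) = 28.320428 + 200.250111 = 228.570539
dx/dθ = −r sin θ − h·r cos θ/√(L² − h²) (θ in radians; h = -56.248495) = 44.203454

x = 228.5705, dx/dθ = 44.2035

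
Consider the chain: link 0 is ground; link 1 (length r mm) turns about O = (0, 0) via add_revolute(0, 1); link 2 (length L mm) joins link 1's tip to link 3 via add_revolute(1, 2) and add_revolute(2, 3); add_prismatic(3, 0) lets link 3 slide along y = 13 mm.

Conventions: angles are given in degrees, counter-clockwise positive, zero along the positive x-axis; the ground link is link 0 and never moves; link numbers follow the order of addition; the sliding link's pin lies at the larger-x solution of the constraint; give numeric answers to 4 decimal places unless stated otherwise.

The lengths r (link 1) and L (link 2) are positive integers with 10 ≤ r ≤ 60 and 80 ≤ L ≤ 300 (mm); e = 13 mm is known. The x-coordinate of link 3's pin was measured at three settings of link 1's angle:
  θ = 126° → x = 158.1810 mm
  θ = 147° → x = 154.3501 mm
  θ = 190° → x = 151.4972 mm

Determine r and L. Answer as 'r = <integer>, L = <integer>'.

constraint per measurement: (x − r cos θ)² + (r sin θ − e)² = L²
subtracting the θ₁ and θ₂ equations cancels the r² and L² terms:
r = (x₁² − x₂²) / (2[(x₁cos θ₁ + e sin θ₁) − (x₂cos θ₂ + e sin θ₂)]) = 14.9999 → r = 15
L² = (x₁ − r cos θ₁)² + (r sin θ₁ − e)² = 27889.0059 → L = 167.0000 → L = 167
check at θ₃=190°: x = 151.4972 (printed 151.4972) ✓

r = 15, L = 167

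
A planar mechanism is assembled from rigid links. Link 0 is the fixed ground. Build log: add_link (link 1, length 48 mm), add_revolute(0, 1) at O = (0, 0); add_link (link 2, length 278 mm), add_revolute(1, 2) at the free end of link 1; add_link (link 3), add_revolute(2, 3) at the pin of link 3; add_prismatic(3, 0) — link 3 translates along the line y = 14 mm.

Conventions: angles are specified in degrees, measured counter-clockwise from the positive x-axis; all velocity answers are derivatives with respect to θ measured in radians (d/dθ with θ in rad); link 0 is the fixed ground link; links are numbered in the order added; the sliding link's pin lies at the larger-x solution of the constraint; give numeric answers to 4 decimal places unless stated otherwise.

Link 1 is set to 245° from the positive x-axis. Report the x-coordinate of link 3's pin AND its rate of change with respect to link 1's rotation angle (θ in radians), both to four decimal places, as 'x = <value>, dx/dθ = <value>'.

geometry: r = 48 mm, L = 278 mm, e = 14 mm
crank pin P = (r cos θ, r sin θ) = (-20.285677, -43.502774)
h = r sin θ − e = -43.502774 − 14 = -57.502774
x = r cos θ + √(L² − h²) = -20.285677 + 271.987924 = 251.702248
dx/dθ = −r sin θ − h·r cos θ/√(L² − h²) (θ in radians; h = -57.502774) = 39.214044

x = 251.7022, dx/dθ = 39.2140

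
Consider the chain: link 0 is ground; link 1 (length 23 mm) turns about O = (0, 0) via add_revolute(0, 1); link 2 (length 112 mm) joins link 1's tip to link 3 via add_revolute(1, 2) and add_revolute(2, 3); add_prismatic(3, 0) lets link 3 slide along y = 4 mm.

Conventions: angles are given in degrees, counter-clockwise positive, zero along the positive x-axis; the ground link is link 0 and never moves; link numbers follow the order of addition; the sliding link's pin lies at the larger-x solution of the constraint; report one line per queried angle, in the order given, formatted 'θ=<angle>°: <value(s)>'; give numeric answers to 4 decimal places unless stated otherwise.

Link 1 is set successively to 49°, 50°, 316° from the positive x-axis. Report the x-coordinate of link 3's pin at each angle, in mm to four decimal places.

geometry: r = 23 mm, L = 112 mm, e = 4 mm
θ=49°: crank pin P = (r cos θ, r sin θ) = (15.089358, 17.358320)
θ=49°: h = r sin θ − e = 17.358320 − 4 = 13.358320
θ=49°: x = r cos θ + √(L² − h²) = 15.089358 + 111.200518 = 126.289876
θ=50°: crank pin P = (r cos θ, r sin θ) = (14.784115, 17.619022)
θ=50°: h = r sin θ − e = 17.619022 − 4 = 13.619022
θ=50°: x = r cos θ + √(L² − h²) = 14.784115 + 111.168891 = 125.953006
θ=316°: crank pin P = (r cos θ, r sin θ) = (16.544815, -15.977143)
θ=316°: h = r sin θ − e = -15.977143 − 4 = -19.977143
θ=316°: x = r cos θ + √(L² − h²) = 16.544815 + 110.203964 = 126.748780

θ=49°: 126.2899
θ=50°: 125.9530
θ=316°: 126.7488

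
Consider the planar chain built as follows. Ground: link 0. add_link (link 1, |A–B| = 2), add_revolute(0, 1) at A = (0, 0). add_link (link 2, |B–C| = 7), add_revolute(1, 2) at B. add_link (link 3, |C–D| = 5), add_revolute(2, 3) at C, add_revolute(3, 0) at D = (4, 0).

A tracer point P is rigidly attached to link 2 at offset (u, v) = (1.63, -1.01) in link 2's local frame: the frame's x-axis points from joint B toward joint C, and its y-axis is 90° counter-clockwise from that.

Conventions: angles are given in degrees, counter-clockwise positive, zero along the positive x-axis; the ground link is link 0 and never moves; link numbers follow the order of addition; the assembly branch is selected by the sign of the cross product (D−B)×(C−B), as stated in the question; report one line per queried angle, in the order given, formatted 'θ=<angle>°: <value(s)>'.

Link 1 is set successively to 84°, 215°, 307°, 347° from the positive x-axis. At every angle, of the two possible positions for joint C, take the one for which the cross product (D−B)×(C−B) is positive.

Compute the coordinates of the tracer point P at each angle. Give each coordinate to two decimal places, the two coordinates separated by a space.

A=(0,0), D=(4.00,0)
θ=84°: B = A + 2.00·(cos84°, sin84°) = (0.2091, 1.9890)
θ=84°: |BD| = 4.2811
θ=84°: circle(B,7.00) ∩ circle(D,5.00): a=4.9436, h=4.9559
θ=84°:   candidates: C₊=(6.8892,4.0807) cross=21.217; C₋=(2.2841,-4.6963) cross=-21.217
θ=84°:   branch + wants cross > 0 → take C=(6.8892,4.0807) (cross=21.217)
θ=84°: ex = (C−B)/|BC| = (0.9543,0.2988); ey = (-0.2988,0.9543)
θ=84°: P = B + 1.63·ex + -1.01·ey = (2.0664,1.5122)
θ=215°: B = A + 2.00·(cos215°, sin215°) = (-1.6383, -1.1472)
θ=215°: |BD| = 5.7538
θ=215°: circle(B,7.00) ∩ circle(D,5.00): a=4.9625, h=4.9370
θ=215°:   candidates: C₊=(2.2403,4.6801) cross=28.406; C₋=(4.2088,-4.9956) cross=-28.406
θ=215°:   branch + wants cross > 0 → take C=(2.2403,4.6801) (cross=28.406)
θ=215°: ex = (C−B)/|BC| = (0.5541,0.8325); ey = (-0.8325,0.5541)
θ=215°: P = B + 1.63·ex + -1.01·ey = (0.1056,-0.3499)
θ=307°: B = A + 2.00·(cos307°, sin307°) = (1.2036, -1.5973)
θ=307°: |BD| = 3.2204
θ=307°: circle(B,7.00) ∩ circle(D,5.00): a=5.3364, h=4.5302
θ=307°:   candidates: C₊=(3.5905,4.9832) cross=14.589; C₋=(8.0843,-2.8841) cross=-14.589
θ=307°:   branch + wants cross > 0 → take C=(3.5905,4.9832) (cross=14.589)
θ=307°: ex = (C−B)/|BC| = (0.3410,0.9401); ey = (-0.9401,0.3410)
θ=307°: P = B + 1.63·ex + -1.01·ey = (2.7089,-0.4094)
θ=347°: B = A + 2.00·(cos347°, sin347°) = (1.9487, -0.4499)
θ=347°: |BD| = 2.1000
θ=347°: circle(B,7.00) ∩ circle(D,5.00): a=6.7642, h=1.8014
θ=347°:   candidates: C₊=(8.1700,2.7588) cross=3.783; C₋=(8.9419,-0.7603) cross=-3.783
θ=347°:   branch + wants cross > 0 → take C=(8.1700,2.7588) (cross=3.783)
θ=347°: ex = (C−B)/|BC| = (0.8888,0.4584); ey = (-0.4584,0.8888)
θ=347°: P = B + 1.63·ex + -1.01·ey = (3.8604,-0.6004)

θ=84°: 2.07 1.51
θ=215°: 0.11 -0.35
θ=307°: 2.71 -0.41
θ=347°: 3.86 -0.60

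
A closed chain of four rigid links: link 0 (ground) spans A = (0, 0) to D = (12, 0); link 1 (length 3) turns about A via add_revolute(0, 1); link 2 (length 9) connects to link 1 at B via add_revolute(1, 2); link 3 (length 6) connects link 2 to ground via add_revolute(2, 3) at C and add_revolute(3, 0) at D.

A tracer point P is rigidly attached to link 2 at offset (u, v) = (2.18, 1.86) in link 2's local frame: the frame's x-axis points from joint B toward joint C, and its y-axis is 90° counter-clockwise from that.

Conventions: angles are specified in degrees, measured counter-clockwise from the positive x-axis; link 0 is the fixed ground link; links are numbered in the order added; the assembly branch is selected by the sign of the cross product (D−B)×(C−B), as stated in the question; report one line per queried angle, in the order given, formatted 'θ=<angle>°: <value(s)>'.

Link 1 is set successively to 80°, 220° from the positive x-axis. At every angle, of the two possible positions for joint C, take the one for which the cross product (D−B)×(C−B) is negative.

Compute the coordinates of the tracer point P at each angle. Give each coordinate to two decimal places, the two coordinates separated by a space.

A=(0,0), D=(12.00,0)
θ=80°: B = A + 3.00·(cos80°, sin80°) = (0.5209, 2.9544)
θ=80°: |BD| = 11.8532
θ=80°: circle(B,9.00) ∩ circle(D,6.00): a=7.8248, h=4.4466
θ=80°:   candidates: C₊=(9.2071,5.3103) cross=52.706; C₋=(6.9905,-3.3022) cross=-52.706
θ=80°:   branch - wants cross < 0 → take C=(6.9905,-3.3022) (cross=-52.706)
θ=80°: ex = (C−B)/|BC| = (0.7188,-0.6952); ey = (0.6952,0.7188)
θ=80°: P = B + 2.18·ex + 1.86·ey = (3.3810,2.7760)
θ=220°: B = A + 3.00·(cos220°, sin220°) = (-2.2981, -1.9284)
θ=220°: |BD| = 14.4276
θ=220°: circle(B,9.00) ∩ circle(D,6.00): a=8.7733, h=2.0073
θ=220°:   candidates: C₊=(6.1282,1.2335) cross=28.960; C₋=(6.6647,-2.7450) cross=-28.960
θ=220°:   branch - wants cross < 0 → take C=(6.6647,-2.7450) (cross=-28.960)
θ=220°: ex = (C−B)/|BC| = (0.9959,-0.0907); ey = (0.0907,0.9959)
θ=220°: P = B + 2.18·ex + 1.86·ey = (0.0416,-0.2738)

θ=80°: 3.38 2.78
θ=220°: 0.04 -0.27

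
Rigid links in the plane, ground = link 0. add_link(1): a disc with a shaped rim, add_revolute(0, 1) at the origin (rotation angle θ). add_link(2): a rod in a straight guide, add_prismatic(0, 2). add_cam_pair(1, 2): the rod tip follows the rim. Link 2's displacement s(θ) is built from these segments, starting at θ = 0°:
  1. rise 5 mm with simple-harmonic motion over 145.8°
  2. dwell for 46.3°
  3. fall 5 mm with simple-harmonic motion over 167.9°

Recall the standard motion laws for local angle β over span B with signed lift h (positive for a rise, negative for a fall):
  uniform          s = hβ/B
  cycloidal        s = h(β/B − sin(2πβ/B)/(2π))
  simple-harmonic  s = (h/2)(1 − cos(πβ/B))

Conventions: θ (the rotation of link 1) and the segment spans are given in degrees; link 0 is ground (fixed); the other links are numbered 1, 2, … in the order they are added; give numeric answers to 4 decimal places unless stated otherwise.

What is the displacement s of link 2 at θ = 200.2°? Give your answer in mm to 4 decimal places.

segment 1 (0° to 145.8°, simple-harmonic, h = 5) is passed completely: s = 0.0000 + (5) = 5.0000
segment 2 (145.8° to 192.1°, dwell): s unchanged at 5.0000
θ = 200.2° falls in segment 3 (192.1° to 360°, simple-harmonic, h = -5): β = 200.2 − 192.1 = 8.1°, B = 167.9°; Δs = -5/2·(1 − cos(π·0.0482)) = -0.0287; s = 5.0000 − 0.0287 = 4.9713

4.9713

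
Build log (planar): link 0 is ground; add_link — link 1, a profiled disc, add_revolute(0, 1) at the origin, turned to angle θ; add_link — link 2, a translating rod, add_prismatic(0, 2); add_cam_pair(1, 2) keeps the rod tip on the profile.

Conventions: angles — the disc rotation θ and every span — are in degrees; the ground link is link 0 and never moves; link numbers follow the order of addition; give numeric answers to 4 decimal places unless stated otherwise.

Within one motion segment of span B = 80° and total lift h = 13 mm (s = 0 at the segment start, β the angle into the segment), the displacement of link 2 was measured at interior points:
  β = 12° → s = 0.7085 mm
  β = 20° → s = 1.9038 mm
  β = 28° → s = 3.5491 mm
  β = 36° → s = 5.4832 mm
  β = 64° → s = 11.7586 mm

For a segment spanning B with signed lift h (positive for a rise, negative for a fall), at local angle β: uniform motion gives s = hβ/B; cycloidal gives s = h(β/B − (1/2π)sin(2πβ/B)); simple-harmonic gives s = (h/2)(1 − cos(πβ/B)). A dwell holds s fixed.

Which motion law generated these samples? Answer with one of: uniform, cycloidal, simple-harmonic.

candidates at β/B = r: uniform s = h·r (linear in β); cycloidal s = h·(r − sin(2πr)/(2π)); simple-harmonic s = (h/2)(1 − cos(πr))
β=12°: printed 0.7085 | uniform 1.9500, cycloidal 0.2761, simple-harmonic 0.7085
β=20°: printed 1.9038 | uniform 3.2500, cycloidal 1.1810, simple-harmonic 1.9038
β=28°: printed 3.5491 | uniform 4.5500, cycloidal 2.8761, simple-harmonic 3.5491
β=36°: printed 5.4832 | uniform 5.8500, cycloidal 5.2106, simple-harmonic 5.4832
β=64°: printed 11.7586 | uniform 10.4000, cycloidal 12.3677, simple-harmonic 11.7586
only one law matches every sample → simple-harmonic

simple-harmonic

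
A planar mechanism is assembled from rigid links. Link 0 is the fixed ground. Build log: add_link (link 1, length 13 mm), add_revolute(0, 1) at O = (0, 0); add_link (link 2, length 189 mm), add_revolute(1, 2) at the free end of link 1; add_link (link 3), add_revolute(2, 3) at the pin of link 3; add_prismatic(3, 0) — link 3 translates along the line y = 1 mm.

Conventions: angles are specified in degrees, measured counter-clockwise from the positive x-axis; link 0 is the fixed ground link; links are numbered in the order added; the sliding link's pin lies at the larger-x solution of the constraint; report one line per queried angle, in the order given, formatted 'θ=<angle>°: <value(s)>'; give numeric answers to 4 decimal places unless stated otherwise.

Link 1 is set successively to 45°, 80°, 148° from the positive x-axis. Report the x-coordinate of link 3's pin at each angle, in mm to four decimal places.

geometry: r = 13 mm, L = 189 mm, e = 1 mm
θ=45°: crank pin P = (r cos θ, r sin θ) = (9.192388, 9.192388)
θ=45°: h = r sin θ − e = 9.192388 − 1 = 8.192388
θ=45°: x = r cos θ + √(L² − h²) = 9.192388 + 188.822363 = 198.014751
θ=80°: crank pin P = (r cos θ, r sin θ) = (2.257426, 12.802501)
θ=80°: h = r sin θ − e = 12.802501 − 1 = 11.802501
θ=80°: x = r cos θ + √(L² − h²) = 2.257426 + 188.631124 = 190.888550
θ=148°: crank pin P = (r cos θ, r sin θ) = (-11.024625, 6.888950)
θ=148°: h = r sin θ − e = 6.888950 − 1 = 5.888950
θ=148°: x = r cos θ + √(L² − h²) = -11.024625 + 188.908232 = 177.883607

θ=45°: 198.0148
θ=80°: 190.8886
θ=148°: 177.8836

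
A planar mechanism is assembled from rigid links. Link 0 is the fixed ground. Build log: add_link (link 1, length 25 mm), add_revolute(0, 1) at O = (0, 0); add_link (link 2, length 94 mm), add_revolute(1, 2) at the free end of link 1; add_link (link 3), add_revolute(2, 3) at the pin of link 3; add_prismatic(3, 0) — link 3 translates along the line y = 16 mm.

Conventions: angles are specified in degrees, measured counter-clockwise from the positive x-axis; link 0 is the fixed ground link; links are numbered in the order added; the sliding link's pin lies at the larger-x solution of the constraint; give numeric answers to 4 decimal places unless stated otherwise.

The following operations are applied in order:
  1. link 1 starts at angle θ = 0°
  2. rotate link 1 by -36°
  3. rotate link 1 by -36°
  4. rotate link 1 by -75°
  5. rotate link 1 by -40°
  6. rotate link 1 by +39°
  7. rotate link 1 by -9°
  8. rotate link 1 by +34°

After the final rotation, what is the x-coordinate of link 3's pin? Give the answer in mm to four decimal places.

geometry: r = 25 mm, L = 94 mm, e = 16 mm; θ starts at 0°
rotate link 1 by -36°: θ ← 0° -36° = -36°
rotate link 1 by -36°: θ ← -36° -36° = -72°
rotate link 1 by -75°: θ ← -72° -75° = -147°
rotate link 1 by -40°: θ ← -147° -40° = -187°
rotate link 1 by +39°: θ ← -187° +39° = -148°
rotate link 1 by -9°: θ ← -148° -9° = -157°
rotate link 1 by +34°: θ ← -157° +34° = -123°
crank pin P = (r cos θ, r sin θ) = (-13.615976, -20.966764)
h = r sin θ − e = -20.966764 − 16 = -36.966764
x = r cos θ + √(L² − h²) = -13.615976 + 86.426028 = 72.810052

72.8101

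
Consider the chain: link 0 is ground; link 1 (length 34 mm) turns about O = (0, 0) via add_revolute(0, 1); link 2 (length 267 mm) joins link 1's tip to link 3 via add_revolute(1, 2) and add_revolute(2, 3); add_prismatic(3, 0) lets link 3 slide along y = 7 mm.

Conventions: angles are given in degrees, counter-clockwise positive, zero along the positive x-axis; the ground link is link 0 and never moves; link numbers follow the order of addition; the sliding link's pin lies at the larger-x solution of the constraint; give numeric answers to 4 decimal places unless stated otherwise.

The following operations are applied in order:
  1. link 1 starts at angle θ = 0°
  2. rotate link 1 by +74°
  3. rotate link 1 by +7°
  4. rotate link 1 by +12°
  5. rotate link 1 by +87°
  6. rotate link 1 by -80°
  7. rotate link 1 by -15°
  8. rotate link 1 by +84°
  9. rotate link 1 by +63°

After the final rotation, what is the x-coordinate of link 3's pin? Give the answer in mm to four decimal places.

geometry: r = 34 mm, L = 267 mm, e = 7 mm; θ starts at 0°
rotate link 1 by +74°: θ ← 0° +74° = 74°
rotate link 1 by +7°: θ ← 74° +7° = 81°
rotate link 1 by +12°: θ ← 81° +12° = 93°
rotate link 1 by +87°: θ ← 93° +87° = 180°
rotate link 1 by -80°: θ ← 180° -80° = 100°
rotate link 1 by -15°: θ ← 100° -15° = 85°
rotate link 1 by +84°: θ ← 85° +84° = 169°
rotate link 1 by +63°: θ ← 169° +63° = 232°
crank pin P = (r cos θ, r sin θ) = (-20.932490, -26.792366)
h = r sin θ − e = -26.792366 − 7 = -33.792366
x = r cos θ + √(L² − h²) = -20.932490 + 264.852933 = 243.920443

243.9204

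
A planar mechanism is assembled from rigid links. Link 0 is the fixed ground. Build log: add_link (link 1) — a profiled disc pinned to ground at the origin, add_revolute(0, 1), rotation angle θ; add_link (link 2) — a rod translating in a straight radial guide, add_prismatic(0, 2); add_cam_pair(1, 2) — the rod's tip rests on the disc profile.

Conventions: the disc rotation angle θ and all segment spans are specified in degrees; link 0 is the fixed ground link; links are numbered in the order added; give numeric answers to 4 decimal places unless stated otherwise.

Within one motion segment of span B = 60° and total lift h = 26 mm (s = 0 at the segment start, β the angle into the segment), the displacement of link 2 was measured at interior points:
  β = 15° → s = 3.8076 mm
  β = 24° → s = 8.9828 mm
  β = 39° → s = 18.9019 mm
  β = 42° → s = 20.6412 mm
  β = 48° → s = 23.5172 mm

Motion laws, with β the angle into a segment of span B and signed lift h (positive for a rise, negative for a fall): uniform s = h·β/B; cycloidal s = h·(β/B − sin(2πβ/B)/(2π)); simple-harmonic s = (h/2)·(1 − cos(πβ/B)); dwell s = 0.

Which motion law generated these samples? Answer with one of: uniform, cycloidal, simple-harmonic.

candidates at β/B = r: uniform s = h·r (linear in β); cycloidal s = h·(r − sin(2πr)/(2π)); simple-harmonic s = (h/2)(1 − cos(πr))
β=15°: printed 3.8076 | uniform 6.5000, cycloidal 2.3620, simple-harmonic 3.8076
β=24°: printed 8.9828 | uniform 10.4000, cycloidal 7.9677, simple-harmonic 8.9828
β=39°: printed 18.9019 | uniform 16.9000, cycloidal 20.2477, simple-harmonic 18.9019
β=42°: printed 20.6412 | uniform 18.2000, cycloidal 22.1355, simple-harmonic 20.6412
β=48°: printed 23.5172 | uniform 20.8000, cycloidal 24.7355, simple-harmonic 23.5172
only one law matches every sample → simple-harmonic

simple-harmonic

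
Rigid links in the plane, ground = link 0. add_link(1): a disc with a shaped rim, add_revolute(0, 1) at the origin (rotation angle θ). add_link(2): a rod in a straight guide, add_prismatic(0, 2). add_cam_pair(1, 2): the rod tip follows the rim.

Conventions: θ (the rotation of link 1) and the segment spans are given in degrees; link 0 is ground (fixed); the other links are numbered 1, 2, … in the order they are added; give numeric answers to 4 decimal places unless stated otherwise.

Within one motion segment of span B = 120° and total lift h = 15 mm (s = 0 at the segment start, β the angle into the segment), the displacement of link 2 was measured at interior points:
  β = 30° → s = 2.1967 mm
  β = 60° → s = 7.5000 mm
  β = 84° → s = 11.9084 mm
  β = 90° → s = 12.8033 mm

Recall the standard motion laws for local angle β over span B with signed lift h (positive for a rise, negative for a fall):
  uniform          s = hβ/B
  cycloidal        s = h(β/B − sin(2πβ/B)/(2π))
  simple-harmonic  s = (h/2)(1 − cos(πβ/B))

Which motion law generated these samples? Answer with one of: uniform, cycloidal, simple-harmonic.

candidates at β/B = r: uniform s = h·r (linear in β); cycloidal s = h·(r − sin(2πr)/(2π)); simple-harmonic s = (h/2)(1 − cos(πr))
β=30°: printed 2.1967 | uniform 3.7500, cycloidal 1.3627, simple-harmonic 2.1967
β=60°: printed 7.5000 | uniform 7.5000, cycloidal 7.5000, simple-harmonic 7.5000
β=84°: printed 11.9084 | uniform 10.5000, cycloidal 12.7705, simple-harmonic 11.9084
β=90°: printed 12.8033 | uniform 11.2500, cycloidal 13.6373, simple-harmonic 12.8033
only one law matches every sample → simple-harmonic

simple-harmonic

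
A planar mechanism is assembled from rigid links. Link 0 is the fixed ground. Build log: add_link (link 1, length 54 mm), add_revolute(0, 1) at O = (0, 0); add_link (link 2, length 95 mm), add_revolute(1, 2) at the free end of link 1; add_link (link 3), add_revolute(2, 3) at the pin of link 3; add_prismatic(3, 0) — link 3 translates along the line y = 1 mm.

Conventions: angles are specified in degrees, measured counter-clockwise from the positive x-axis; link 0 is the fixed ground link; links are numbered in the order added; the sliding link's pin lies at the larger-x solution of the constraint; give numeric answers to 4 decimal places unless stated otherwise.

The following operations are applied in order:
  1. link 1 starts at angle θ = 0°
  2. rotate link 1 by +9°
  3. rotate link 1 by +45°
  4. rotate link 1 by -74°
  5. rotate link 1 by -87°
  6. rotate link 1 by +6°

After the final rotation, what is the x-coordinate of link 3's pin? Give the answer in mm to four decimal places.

geometry: r = 54 mm, L = 95 mm, e = 1 mm; θ starts at 0°
rotate link 1 by +9°: θ ← 0° +9° = 9°
rotate link 1 by +45°: θ ← 9° +45° = 54°
rotate link 1 by -74°: θ ← 54° -74° = -20°
rotate link 1 by -87°: θ ← -20° -87° = -107°
rotate link 1 by +6°: θ ← -107° +6° = -101°
crank pin P = (r cos θ, r sin θ) = (-10.303686, -53.007868)
h = r sin θ − e = -53.007868 − 1 = -54.007868
x = r cos θ + √(L² − h²) = -10.303686 + 78.154656 = 67.850970

67.8510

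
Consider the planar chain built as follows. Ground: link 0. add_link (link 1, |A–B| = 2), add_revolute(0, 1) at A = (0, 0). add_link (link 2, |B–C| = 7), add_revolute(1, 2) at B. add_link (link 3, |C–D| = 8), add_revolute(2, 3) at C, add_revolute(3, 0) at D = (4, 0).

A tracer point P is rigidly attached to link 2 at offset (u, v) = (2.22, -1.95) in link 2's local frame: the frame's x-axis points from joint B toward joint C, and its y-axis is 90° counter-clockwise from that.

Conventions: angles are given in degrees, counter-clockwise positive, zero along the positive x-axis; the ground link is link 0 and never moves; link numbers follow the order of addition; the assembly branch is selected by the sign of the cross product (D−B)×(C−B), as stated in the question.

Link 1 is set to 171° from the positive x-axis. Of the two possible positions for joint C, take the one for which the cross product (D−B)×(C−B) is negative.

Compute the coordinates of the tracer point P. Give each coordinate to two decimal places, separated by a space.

A=(0,0), D=(4.00,0)
B = A + 2.00·(cos171°, sin171°) = (-1.9754, 0.3129)
|BD| = 5.9836
circle(B,7.00) ∩ circle(D,8.00): a=1.7383, h=6.7807
  candidates: C₊=(0.1151,6.9934) cross=40.573; C₋=(-0.5940,-6.5495) cross=-40.573
  branch - wants cross < 0 → take C=(-0.5940,-6.5495) (cross=-40.573)
ex = (C−B)/|BC| = (0.1973,-0.9803); ey = (0.9803,0.1973)
P = B + 2.22·ex + -1.95·ey = (-3.4489,-2.2483)

-3.45 -2.25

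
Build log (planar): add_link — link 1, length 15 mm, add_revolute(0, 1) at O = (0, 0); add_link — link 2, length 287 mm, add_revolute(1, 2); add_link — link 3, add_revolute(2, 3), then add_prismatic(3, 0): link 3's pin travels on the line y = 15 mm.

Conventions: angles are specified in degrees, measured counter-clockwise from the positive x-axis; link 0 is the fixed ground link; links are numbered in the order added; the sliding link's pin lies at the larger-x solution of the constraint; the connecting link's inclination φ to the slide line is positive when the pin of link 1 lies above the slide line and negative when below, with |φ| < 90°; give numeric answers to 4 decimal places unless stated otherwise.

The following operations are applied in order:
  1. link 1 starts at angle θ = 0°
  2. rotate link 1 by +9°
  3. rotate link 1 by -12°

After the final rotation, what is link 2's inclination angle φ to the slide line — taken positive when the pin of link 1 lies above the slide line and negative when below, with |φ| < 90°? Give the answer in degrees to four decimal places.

geometry: r = 15 mm, L = 287 mm, e = 15 mm; θ starts at 0°
rotate link 1 by +9°: θ ← 0° +9° = 9°
rotate link 1 by -12°: θ ← 9° -12° = -3°
h = r sin θ − e = -0.785039 − 15 = -15.785039
sin φ = h / L = -15.785039 / 287 = -0.05500014
φ = arcsin(-0.05500014) = -3.152867°

-3.1529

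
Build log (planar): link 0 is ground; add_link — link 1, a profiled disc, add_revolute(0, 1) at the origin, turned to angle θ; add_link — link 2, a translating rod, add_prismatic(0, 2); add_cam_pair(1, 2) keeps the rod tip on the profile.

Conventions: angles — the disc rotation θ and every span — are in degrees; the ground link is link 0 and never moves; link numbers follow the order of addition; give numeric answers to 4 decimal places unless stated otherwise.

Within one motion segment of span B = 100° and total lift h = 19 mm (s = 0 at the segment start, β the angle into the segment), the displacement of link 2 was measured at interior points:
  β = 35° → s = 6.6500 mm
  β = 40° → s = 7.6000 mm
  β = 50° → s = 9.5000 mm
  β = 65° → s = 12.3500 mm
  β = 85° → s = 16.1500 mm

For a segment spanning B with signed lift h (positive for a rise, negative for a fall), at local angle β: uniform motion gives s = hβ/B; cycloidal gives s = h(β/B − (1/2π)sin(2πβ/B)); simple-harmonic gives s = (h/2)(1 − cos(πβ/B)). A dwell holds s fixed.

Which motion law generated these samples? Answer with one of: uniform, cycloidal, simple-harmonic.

candidates at β/B = r: uniform s = h·r (linear in β); cycloidal s = h·(r − sin(2πr)/(2π)); simple-harmonic s = (h/2)(1 − cos(πr))
β=35°: printed 6.6500 | uniform 6.6500, cycloidal 4.2036, simple-harmonic 5.1871
β=40°: printed 7.6000 | uniform 7.6000, cycloidal 5.8226, simple-harmonic 6.5643
β=50°: printed 9.5000 | uniform 9.5000, cycloidal 9.5000, simple-harmonic 9.5000
β=65°: printed 12.3500 | uniform 12.3500, cycloidal 14.7964, simple-harmonic 13.8129
β=85°: printed 16.1500 | uniform 16.1500, cycloidal 18.5964, simple-harmonic 17.9646
only one law matches every sample → uniform

uniform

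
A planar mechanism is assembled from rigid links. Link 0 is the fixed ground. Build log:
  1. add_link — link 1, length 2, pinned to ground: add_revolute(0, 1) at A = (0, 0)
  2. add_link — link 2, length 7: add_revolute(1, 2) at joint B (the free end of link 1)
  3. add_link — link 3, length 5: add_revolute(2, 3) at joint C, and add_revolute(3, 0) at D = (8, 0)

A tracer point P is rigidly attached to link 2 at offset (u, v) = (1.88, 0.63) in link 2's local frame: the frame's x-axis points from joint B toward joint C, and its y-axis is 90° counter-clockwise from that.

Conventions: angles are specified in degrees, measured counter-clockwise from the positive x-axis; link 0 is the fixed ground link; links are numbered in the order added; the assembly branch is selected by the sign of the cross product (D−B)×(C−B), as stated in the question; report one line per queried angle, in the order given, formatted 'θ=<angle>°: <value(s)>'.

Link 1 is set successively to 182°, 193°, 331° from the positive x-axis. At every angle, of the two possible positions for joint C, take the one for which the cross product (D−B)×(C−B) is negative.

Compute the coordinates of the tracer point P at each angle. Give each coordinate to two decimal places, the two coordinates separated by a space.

A=(0,0), D=(8.00,0)
θ=182°: B = A + 2.00·(cos182°, sin182°) = (-1.9988, -0.0698)
θ=182°: |BD| = 9.9990
θ=182°: circle(B,7.00) ∩ circle(D,5.00): a=6.1996, h=3.2503
θ=182°:   candidates: C₊=(4.1780,3.2237) cross=32.500; C₋=(4.2234,-3.2768) cross=-32.500
θ=182°:   branch - wants cross < 0 → take C=(4.2234,-3.2768) (cross=-32.500)
θ=182°: ex = (C−B)/|BC| = (0.8889,-0.4581); ey = (0.4581,0.8889)
θ=182°: P = B + 1.88·ex + 0.63·ey = (-0.0391,-0.3711)
θ=193°: B = A + 2.00·(cos193°, sin193°) = (-1.9487, -0.4499)
θ=193°: |BD| = 9.9589
θ=193°: circle(B,7.00) ∩ circle(D,5.00): a=6.1844, h=3.2792
θ=193°:   candidates: C₊=(4.0812,3.1053) cross=32.657; C₋=(4.3775,-3.4464) cross=-32.657
θ=193°:   branch - wants cross < 0 → take C=(4.3775,-3.4464) (cross=-32.657)
θ=193°: ex = (C−B)/|BC| = (0.9037,-0.4281); ey = (0.4281,0.9037)
θ=193°: P = B + 1.88·ex + 0.63·ey = (0.0200,-0.6853)
θ=331°: B = A + 2.00·(cos331°, sin331°) = (1.7492, -0.9696)
θ=331°: |BD| = 6.3255
θ=331°: circle(B,7.00) ∩ circle(D,5.00): a=5.0598, h=4.8372
θ=331°:   candidates: C₊=(6.0078,4.5860) cross=30.597; C₋=(7.4908,-4.9740) cross=-30.597
θ=331°:   branch - wants cross < 0 → take C=(7.4908,-4.9740) (cross=-30.597)
θ=331°: ex = (C−B)/|BC| = (0.8202,-0.5721); ey = (0.5721,0.8202)
θ=331°: P = B + 1.88·ex + 0.63·ey = (3.6516,-1.5283)

θ=182°: -0.04 -0.37
θ=193°: 0.02 -0.69
θ=331°: 3.65 -1.53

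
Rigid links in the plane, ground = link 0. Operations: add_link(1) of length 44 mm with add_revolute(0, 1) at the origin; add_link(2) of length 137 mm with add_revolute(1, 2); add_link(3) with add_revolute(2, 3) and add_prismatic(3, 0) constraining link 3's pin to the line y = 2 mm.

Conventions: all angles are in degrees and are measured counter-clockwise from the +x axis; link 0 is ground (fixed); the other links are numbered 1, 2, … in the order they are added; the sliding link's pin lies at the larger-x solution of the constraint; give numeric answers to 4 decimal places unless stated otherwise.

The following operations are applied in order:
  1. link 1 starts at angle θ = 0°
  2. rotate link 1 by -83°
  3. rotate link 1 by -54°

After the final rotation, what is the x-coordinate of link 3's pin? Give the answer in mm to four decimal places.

geometry: r = 44 mm, L = 137 mm, e = 2 mm; θ starts at 0°
rotate link 1 by -83°: θ ← 0° -83° = -83°
rotate link 1 by -54°: θ ← -83° -54° = -137°
crank pin P = (r cos θ, r sin θ) = (-32.179563, -30.007928)
h = r sin θ − e = -30.007928 − 2 = -32.007928
x = r cos θ + √(L² − h²) = -32.179563 + 133.208455 = 101.028892

101.0289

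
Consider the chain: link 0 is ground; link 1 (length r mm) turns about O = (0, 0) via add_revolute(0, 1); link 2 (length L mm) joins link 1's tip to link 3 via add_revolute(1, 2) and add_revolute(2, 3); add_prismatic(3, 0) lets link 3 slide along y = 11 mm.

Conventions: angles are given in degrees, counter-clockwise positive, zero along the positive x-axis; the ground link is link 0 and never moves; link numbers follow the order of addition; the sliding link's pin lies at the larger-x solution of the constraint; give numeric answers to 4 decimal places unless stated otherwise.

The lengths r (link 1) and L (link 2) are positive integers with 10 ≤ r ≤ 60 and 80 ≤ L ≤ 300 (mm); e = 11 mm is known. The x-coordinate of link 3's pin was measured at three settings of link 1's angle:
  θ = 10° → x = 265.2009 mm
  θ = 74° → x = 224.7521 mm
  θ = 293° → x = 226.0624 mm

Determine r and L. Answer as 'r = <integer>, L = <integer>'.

constraint per measurement: (x − r cos θ)² + (r sin θ − e)² = L²
subtracting the θ₁ and θ₂ equations cancels the r² and L² terms:
r = (x₁² − x₂²) / (2[(x₁cos θ₁ + e sin θ₁) − (x₂cos θ₂ + e sin θ₂)]) = 51.9999 → r = 52
L² = (x₁ − r cos θ₁)² + (r sin θ₁ − e)² = 45795.9860 → L = 214.0000 → L = 214
check at θ₃=293°: x = 226.0624 (printed 226.0624) ✓

r = 52, L = 214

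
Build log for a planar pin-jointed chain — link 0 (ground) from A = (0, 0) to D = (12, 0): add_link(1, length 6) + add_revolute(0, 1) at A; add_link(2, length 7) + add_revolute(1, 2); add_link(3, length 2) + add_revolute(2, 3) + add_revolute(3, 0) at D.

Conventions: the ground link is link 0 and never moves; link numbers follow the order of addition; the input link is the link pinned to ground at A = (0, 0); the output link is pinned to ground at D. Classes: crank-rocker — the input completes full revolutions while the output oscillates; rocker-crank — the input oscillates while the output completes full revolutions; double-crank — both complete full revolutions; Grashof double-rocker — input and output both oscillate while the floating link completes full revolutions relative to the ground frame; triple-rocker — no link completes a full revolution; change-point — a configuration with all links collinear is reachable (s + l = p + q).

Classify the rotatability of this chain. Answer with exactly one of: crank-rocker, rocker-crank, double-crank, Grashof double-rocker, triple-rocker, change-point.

lengths: ground=12, input=6, coupler=7, output=2
sorted: s=2 (shortest), l=12 (longest), p+q=13
s + l = 14 vs p + q = 13
s + l > p + q → non-Grashof → no link fully rotates → triple-rocker

triple-rocker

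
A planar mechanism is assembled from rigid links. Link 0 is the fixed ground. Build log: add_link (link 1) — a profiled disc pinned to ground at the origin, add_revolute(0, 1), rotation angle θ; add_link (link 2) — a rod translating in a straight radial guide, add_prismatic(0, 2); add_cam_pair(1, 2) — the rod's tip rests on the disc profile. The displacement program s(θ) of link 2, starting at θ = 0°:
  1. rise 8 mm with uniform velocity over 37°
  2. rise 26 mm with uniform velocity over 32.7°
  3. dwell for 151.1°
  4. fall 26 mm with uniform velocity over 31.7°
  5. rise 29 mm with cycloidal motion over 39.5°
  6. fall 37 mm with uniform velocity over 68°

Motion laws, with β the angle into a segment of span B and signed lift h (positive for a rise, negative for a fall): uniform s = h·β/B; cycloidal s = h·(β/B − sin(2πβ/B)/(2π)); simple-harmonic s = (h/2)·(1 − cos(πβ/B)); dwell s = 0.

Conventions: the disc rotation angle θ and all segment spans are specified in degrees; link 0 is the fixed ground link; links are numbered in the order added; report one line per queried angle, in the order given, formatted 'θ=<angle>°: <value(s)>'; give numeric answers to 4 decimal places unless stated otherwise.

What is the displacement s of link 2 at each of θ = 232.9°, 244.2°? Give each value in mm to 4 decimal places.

seg 1 [0°–37°] uniform, h=8: full span → s += 8 → s = 8.0000
seg 2 [37°–69.7°] uniform, h=26: full span → s += 26 → s = 34.0000
seg 3 [69.7°–220.8°] dwell: s stays 34.0000
seg 4 [220.8°–252.5°] uniform, h=-26: θ=232.9° here. β=12.1, B=31.7. -26·12.1/31.7 = -9.9243 → s = 24.0757
seg 4 [220.8°–252.5°] uniform, h=-26: θ=244.2° here. β=23.4, B=31.7. -26·23.4/31.7 = -19.1924 → s = 14.8076

θ=232.9°: 24.0757
θ=244.2°: 14.8076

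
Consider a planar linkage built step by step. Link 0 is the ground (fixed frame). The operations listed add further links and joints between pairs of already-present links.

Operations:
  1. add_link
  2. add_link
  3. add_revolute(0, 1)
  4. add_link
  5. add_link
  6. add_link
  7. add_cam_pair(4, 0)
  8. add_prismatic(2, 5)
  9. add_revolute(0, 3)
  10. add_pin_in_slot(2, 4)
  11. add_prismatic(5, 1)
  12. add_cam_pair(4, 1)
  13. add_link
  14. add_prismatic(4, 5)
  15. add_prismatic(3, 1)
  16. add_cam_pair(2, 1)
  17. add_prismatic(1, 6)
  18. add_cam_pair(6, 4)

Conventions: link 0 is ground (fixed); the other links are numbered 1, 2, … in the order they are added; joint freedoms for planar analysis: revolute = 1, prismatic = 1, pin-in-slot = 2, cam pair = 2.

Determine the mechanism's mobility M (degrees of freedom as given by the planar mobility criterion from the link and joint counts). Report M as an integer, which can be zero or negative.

link 0 = ground. State L|J1|J2 = 1|0|0
+link1  2|0|0
+link2  3|0|0
R(0,1) f=1→J1  3|1|0
+link3  4|1|0
+link4  5|1|0
+link5  6|1|0
C(4,0) f=2→J2  6|1|1
P(2,5) f=1→J1  6|2|1
R(0,3) f=1→J1  6|3|1
PS(2,4) f=2→J2  6|3|2
P(5,1) f=1→J1  6|4|2
C(4,1) f=2→J2  6|4|3
+link6  7|4|3
P(4,5) f=1→J1  7|5|3
P(3,1) f=1→J1  7|6|3
C(2,1) f=2→J2  7|6|4
P(1,6) f=1→J1  7|7|4
C(6,4) f=2→J2  7|7|5
M = 3(7−1)−2·7−5 = 18−14−5 = -1

M = -1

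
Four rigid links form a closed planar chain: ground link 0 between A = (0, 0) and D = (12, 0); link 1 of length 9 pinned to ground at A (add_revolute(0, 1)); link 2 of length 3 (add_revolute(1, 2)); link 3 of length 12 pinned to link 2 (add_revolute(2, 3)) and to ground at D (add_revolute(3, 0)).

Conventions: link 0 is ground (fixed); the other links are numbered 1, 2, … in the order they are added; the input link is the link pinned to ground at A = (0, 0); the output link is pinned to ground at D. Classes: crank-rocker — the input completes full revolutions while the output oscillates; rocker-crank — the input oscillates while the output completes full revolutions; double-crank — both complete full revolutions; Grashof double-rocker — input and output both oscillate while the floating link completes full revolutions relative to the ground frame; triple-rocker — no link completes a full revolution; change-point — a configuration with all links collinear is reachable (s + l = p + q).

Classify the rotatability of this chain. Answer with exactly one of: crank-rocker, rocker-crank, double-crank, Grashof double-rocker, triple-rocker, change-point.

lengths: ground=12, input=9, coupler=3, output=12
sorted: s=3 (shortest), l=12 (longest), p+q=21
s + l = 15 vs p + q = 21
s + l < p + q (Grashof) with shortest = coupler link → Grashof double-rocker

Grashof double-rocker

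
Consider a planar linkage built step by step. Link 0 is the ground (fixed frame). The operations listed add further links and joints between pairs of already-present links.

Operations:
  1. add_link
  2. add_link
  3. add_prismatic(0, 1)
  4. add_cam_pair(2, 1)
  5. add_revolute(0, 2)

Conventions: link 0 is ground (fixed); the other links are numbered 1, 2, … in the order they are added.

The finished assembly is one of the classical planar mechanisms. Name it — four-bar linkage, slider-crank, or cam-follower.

links: 3 (incl. ground); joints: 1 revolute, 1 prismatic, 1 higher (cam) pair, forming one closed loop
3 links, revolute + prismatic + higher pair in one loop → cam-follower

cam-follower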